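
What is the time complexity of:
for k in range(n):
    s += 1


Per nesting level: O(n) = O(n)
Complexity: O(n)


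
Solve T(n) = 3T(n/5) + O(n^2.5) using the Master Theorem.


a=3, b=5, c=2.5. log_5(3)=0.683 < c=2.5. Case 3: O(n^c) = O(n^2.500)
Complexity: O(n^2.500)


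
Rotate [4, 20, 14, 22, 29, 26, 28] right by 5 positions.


Right rotate by 5: [14, 22, 29, 26, 28, 4, 20]


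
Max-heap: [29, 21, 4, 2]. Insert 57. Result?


Append 57: [29, 21, 4, 2, 57]
Bubble up: swap idx 4(57) with idx 1(21); swap idx 1(57) with idx 0(29)
Result: [57, 29, 4, 2, 21]


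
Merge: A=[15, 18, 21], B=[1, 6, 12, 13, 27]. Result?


Compare heads, take smaller each step.
Merged: [1, 6, 12, 13, 15, 18, 21, 27]


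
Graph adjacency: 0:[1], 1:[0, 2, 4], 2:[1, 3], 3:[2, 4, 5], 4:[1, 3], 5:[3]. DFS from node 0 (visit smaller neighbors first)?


DFS stack-based: start with [0]
Visit order: [0, 1, 2, 3, 4, 5]


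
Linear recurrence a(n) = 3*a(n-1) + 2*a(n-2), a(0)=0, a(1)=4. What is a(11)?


Build bottom-up:
...a(9)=89452, a(10)=318588, a(11)=3*318588+2*89452=1134668


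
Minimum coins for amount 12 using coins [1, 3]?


dp[0]=0; dp[i]=1+min(dp[i-c] for c in coins)
...dp[7]=3, dp[8]=4, dp[9]=3, dp[10]=4, dp[11]=5, dp[12]=4
Minimum coins for 12 = 4


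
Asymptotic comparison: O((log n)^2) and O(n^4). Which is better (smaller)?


polylogarithmic grows slower than quartic
O((log n)^2) is asymptotically smaller; O(n^4) grows faster


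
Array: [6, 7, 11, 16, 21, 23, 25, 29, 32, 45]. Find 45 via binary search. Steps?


Search for 45:
[0,9] mid=4 arr[4]=21
[5,9] mid=7 arr[7]=29
[8,9] mid=8 arr[8]=32
[9,9] mid=9 arr[9]=45
Total: 4 comparisons


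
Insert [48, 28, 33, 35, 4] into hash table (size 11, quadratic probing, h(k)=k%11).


Insertions: 48->slot 4; 28->slot 6; 33->slot 0; 35->slot 2; 4->slot 5
Table: [33, None, 35, None, 48, 4, 28, None, None, None, None]


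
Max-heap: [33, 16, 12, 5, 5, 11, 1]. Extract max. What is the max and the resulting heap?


Max = 33
Replace root with last, heapify down
Resulting heap: [16, 5, 12, 1, 5, 11]


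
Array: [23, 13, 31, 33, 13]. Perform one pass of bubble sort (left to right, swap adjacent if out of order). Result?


After one pass: [13, 23, 31, 13, 33]


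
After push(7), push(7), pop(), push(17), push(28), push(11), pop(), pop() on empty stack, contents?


push(7) -> [7]
push(7) -> [7, 7]
pop() returns 7 -> [7]
push(17) -> [7, 17]
push(28) -> [7, 17, 28]
push(11) -> [7, 17, 28, 11]
pop() returns 11 -> [7, 17, 28]
pop() returns 28 -> [7, 17]
Final stack (bottom to top): [7, 17]


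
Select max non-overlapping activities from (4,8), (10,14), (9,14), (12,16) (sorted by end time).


Greedy: pick earliest-ending, then skip overlaps.
Selected (2 activities): [(4, 8), (10, 14)]


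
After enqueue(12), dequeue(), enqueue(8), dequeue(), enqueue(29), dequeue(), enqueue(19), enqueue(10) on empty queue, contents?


enqueue(12) -> [12]
dequeue() returns 12 -> []
enqueue(8) -> [8]
dequeue() returns 8 -> []
enqueue(29) -> [29]
dequeue() returns 29 -> []
enqueue(19) -> [19]
enqueue(10) -> [19, 10]
Final queue (front to back): [19, 10]


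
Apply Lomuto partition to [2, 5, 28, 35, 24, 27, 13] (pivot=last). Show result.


Elements <= 13 go left of pivot.
Result: [2, 5, 13, 35, 24, 27, 28], pivot at index 2


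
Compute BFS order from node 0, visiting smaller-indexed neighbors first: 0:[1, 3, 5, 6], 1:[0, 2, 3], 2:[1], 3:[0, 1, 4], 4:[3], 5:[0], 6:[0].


BFS queue: start with [0]
Visit order: [0, 1, 3, 5, 6, 2, 4]


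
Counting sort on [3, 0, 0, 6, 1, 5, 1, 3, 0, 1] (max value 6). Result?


Count array: [3, 3, 0, 2, 0, 1, 1]
Reconstruct: [0, 0, 0, 1, 1, 1, 3, 3, 5, 6]


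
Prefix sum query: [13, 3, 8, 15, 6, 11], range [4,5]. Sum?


Prefix sums: [0, 13, 16, 24, 39, 45, 56]
Sum[4..5] = prefix[6] - prefix[4] = 56 - 39 = 17


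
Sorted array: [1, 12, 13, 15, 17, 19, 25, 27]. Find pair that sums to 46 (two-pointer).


Two pointers: lo=0, hi=7
Found pair: (19, 27) summing to 46


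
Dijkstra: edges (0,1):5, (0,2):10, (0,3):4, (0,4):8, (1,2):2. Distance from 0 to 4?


Dijkstra from 0:
Distances: {0: 0, 1: 5, 2: 7, 3: 4, 4: 8}
Shortest distance to 4 = 8, path = [0, 4]


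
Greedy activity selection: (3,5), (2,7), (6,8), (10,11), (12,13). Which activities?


Greedy: pick earliest-ending, then skip overlaps.
Selected (4 activities): [(3, 5), (6, 8), (10, 11), (12, 13)]


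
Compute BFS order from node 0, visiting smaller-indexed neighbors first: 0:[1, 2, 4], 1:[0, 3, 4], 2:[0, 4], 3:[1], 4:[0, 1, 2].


BFS queue: start with [0]
Visit order: [0, 1, 2, 4, 3]


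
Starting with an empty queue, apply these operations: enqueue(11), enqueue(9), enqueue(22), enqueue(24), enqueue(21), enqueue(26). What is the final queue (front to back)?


enqueue(11) -> [11]
enqueue(9) -> [11, 9]
enqueue(22) -> [11, 9, 22]
enqueue(24) -> [11, 9, 22, 24]
enqueue(21) -> [11, 9, 22, 24, 21]
enqueue(26) -> [11, 9, 22, 24, 21, 26]
Final queue (front to back): [11, 9, 22, 24, 21, 26]


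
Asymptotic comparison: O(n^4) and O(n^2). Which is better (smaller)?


quadratic grows slower than quartic
O(n^2) is asymptotically smaller; O(n^4) grows faster


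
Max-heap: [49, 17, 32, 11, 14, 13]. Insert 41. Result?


Append 41: [49, 17, 32, 11, 14, 13, 41]
Bubble up: swap idx 6(41) with idx 2(32)
Result: [49, 17, 41, 11, 14, 13, 32]


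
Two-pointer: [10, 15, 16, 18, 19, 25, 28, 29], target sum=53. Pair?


Two pointers: lo=0, hi=7
Found pair: (25, 28) summing to 53


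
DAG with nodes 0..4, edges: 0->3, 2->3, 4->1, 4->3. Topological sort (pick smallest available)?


Kahn's algorithm, process smallest node first
Order: [0, 2, 4, 1, 3]


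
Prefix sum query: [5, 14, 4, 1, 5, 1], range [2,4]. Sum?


Prefix sums: [0, 5, 19, 23, 24, 29, 30]
Sum[2..4] = prefix[5] - prefix[2] = 29 - 19 = 10


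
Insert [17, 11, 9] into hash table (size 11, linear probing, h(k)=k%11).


Insertions: 17->slot 6; 11->slot 0; 9->slot 9
Table: [11, None, None, None, None, None, 17, None, None, 9, None]


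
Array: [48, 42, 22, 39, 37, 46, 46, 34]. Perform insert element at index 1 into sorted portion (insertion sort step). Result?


After one pass: [42, 48, 22, 39, 37, 46, 46, 34]


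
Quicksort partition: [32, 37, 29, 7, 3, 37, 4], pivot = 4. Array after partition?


Elements <= 4 go left of pivot.
Result: [3, 4, 29, 7, 32, 37, 37], pivot at index 1


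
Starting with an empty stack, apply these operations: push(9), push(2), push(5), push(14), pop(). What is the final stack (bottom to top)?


push(9) -> [9]
push(2) -> [9, 2]
push(5) -> [9, 2, 5]
push(14) -> [9, 2, 5, 14]
pop() returns 14 -> [9, 2, 5]
Final stack (bottom to top): [9, 2, 5]


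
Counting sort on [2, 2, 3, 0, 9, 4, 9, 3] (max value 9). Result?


Count array: [1, 0, 2, 2, 1, 0, 0, 0, 0, 2]
Reconstruct: [0, 2, 2, 3, 3, 4, 9, 9]


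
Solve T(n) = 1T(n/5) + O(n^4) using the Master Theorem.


a=1, b=5, c=4. log_5(1)=0 < c=4. Case 3: O(n^c) = O(n^4)
Complexity: O(n^4)


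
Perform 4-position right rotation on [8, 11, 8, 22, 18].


Right rotate by 4: [11, 8, 22, 18, 8]


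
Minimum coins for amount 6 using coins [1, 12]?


dp[0]=0; dp[i]=1+min(dp[i-c] for c in coins)
...dp[1]=1, dp[2]=2, dp[3]=3, dp[4]=4, dp[5]=5, dp[6]=6
Minimum coins for 6 = 6


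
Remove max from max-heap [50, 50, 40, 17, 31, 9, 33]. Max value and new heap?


Max = 50
Replace root with last, heapify down
Resulting heap: [50, 33, 40, 17, 31, 9]


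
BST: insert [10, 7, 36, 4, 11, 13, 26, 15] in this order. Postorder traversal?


Root = 10; build tree by BST insertion.
Postorder traversal: [4, 7, 15, 26, 13, 11, 36, 10]


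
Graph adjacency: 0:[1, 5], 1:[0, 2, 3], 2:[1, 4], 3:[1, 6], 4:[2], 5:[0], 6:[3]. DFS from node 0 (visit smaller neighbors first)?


DFS stack-based: start with [0]
Visit order: [0, 1, 2, 4, 3, 6, 5]


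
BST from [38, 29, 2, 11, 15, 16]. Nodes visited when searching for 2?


BST root = 38
Search for 2: compare at each node
Path: [38, 29, 2]


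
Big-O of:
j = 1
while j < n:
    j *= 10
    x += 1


Per nesting level: O(log n) = O(log n)
Complexity: O(log n)


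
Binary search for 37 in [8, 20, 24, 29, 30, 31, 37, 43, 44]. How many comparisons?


Search for 37:
[0,8] mid=4 arr[4]=30
[5,8] mid=6 arr[6]=37
Total: 2 comparisons


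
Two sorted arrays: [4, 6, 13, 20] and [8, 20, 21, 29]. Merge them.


Compare heads, take smaller each step.
Merged: [4, 6, 8, 13, 20, 20, 21, 29]


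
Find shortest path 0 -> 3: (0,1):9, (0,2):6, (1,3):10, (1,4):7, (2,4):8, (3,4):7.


Dijkstra from 0:
Distances: {0: 0, 1: 9, 2: 6, 3: 19, 4: 14}
Shortest distance to 3 = 19, path = [0, 1, 3]


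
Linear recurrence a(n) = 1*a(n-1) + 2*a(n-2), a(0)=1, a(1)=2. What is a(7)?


Build bottom-up:
...a(5)=32, a(6)=64, a(7)=1*64+2*32=128


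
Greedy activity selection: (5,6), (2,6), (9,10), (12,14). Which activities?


Greedy: pick earliest-ending, then skip overlaps.
Selected (3 activities): [(5, 6), (9, 10), (12, 14)]


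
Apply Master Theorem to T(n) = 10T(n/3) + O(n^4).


a=10, b=3, c=4. log_3(10)=2.096 < c=4. Case 3: O(n^c) = O(n^4)
Complexity: O(n^4)


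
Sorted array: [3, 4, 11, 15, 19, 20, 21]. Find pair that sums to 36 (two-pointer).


Two pointers: lo=0, hi=6
Found pair: (15, 21) summing to 36


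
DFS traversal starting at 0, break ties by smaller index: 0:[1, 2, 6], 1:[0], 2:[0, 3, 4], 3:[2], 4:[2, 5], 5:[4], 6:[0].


DFS stack-based: start with [0]
Visit order: [0, 1, 2, 3, 4, 5, 6]


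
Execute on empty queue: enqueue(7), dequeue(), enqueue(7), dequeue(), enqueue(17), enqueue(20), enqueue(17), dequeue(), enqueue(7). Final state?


enqueue(7) -> [7]
dequeue() returns 7 -> []
enqueue(7) -> [7]
dequeue() returns 7 -> []
enqueue(17) -> [17]
enqueue(20) -> [17, 20]
enqueue(17) -> [17, 20, 17]
dequeue() returns 17 -> [20, 17]
enqueue(7) -> [20, 17, 7]
Final queue (front to back): [20, 17, 7]


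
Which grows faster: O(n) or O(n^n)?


linear grows slower than n^n
O(n) is asymptotically smaller; O(n^n) grows faster


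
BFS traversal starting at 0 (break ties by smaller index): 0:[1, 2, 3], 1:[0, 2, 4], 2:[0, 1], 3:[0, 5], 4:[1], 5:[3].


BFS queue: start with [0]
Visit order: [0, 1, 2, 3, 4, 5]


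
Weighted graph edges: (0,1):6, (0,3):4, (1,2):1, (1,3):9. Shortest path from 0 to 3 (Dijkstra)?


Dijkstra from 0:
Distances: {0: 0, 1: 6, 2: 7, 3: 4}
Shortest distance to 3 = 4, path = [0, 3]


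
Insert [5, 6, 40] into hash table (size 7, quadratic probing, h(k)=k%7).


Insertions: 5->slot 5; 6->slot 6; 40->slot 2
Table: [None, None, 40, None, None, 5, 6]


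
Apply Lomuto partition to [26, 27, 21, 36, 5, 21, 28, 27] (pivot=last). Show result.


Elements <= 27 go left of pivot.
Result: [26, 27, 21, 5, 21, 27, 28, 36], pivot at index 5


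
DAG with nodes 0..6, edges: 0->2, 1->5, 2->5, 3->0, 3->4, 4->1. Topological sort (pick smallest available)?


Kahn's algorithm, process smallest node first
Order: [3, 0, 2, 4, 1, 5, 6]


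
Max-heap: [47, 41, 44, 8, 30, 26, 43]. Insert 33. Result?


Append 33: [47, 41, 44, 8, 30, 26, 43, 33]
Bubble up: swap idx 7(33) with idx 3(8)
Result: [47, 41, 44, 33, 30, 26, 43, 8]


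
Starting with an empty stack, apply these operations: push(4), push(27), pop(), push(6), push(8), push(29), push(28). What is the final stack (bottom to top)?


push(4) -> [4]
push(27) -> [4, 27]
pop() returns 27 -> [4]
push(6) -> [4, 6]
push(8) -> [4, 6, 8]
push(29) -> [4, 6, 8, 29]
push(28) -> [4, 6, 8, 29, 28]
Final stack (bottom to top): [4, 6, 8, 29, 28]


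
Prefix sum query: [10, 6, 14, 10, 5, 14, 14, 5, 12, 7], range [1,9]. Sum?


Prefix sums: [0, 10, 16, 30, 40, 45, 59, 73, 78, 90, 97]
Sum[1..9] = prefix[10] - prefix[1] = 97 - 10 = 87


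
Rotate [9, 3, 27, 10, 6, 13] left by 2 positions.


Left rotate by 2: [27, 10, 6, 13, 9, 3]


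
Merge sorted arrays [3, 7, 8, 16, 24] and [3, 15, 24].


Compare heads, take smaller each step.
Merged: [3, 3, 7, 8, 15, 16, 24, 24]


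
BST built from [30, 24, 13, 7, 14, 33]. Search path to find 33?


BST root = 30
Search for 33: compare at each node
Path: [30, 33]


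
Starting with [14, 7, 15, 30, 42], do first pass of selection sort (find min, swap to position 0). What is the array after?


After one pass: [7, 14, 15, 30, 42]


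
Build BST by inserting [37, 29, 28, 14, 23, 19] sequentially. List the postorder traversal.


Root = 37; build tree by BST insertion.
Postorder traversal: [19, 23, 14, 28, 29, 37]


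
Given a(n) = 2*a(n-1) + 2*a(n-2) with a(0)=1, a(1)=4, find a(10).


Build bottom-up:
...a(8)=4240, a(9)=11584, a(10)=2*11584+2*4240=31648


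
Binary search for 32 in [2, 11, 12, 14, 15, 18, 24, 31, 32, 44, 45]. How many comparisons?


Search for 32:
[0,10] mid=5 arr[5]=18
[6,10] mid=8 arr[8]=32
Total: 2 comparisons


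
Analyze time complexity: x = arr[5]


Analysis: constant-time operation, no loop
Complexity: O(1)


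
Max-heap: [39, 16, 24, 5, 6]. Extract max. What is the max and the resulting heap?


Max = 39
Replace root with last, heapify down
Resulting heap: [24, 16, 6, 5]


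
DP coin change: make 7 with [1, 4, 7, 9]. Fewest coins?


dp[0]=0; dp[i]=1+min(dp[i-c] for c in coins)
...dp[2]=2, dp[3]=3, dp[4]=1, dp[5]=2, dp[6]=3, dp[7]=1
Minimum coins for 7 = 1


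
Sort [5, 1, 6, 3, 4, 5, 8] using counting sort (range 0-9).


Count array: [0, 1, 0, 1, 1, 2, 1, 0, 1, 0]
Reconstruct: [1, 3, 4, 5, 5, 6, 8]


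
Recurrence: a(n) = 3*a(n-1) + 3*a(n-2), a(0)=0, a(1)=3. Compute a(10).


Build bottom-up:
...a(8)=27945, a(9)=105948, a(10)=3*105948+3*27945=401679


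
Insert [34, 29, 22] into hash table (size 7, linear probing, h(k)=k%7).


Insertions: 34->slot 6; 29->slot 1; 22->slot 2
Table: [None, 29, 22, None, None, None, 34]


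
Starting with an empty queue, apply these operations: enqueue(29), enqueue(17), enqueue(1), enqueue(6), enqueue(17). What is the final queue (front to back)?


enqueue(29) -> [29]
enqueue(17) -> [29, 17]
enqueue(1) -> [29, 17, 1]
enqueue(6) -> [29, 17, 1, 6]
enqueue(17) -> [29, 17, 1, 6, 17]
Final queue (front to back): [29, 17, 1, 6, 17]


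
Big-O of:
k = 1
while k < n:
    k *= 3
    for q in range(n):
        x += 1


Per nesting level: O(log n) * O(n) = O(n log n)
Complexity: O(n log n)


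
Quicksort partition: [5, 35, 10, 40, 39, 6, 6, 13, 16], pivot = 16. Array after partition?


Elements <= 16 go left of pivot.
Result: [5, 10, 6, 6, 13, 16, 40, 39, 35], pivot at index 5


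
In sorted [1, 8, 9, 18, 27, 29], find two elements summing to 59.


Two pointers: lo=0, hi=5
No pair sums to 59


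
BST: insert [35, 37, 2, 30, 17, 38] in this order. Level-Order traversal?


Root = 35; build tree by BST insertion.
Level-Order traversal: [35, 2, 37, 30, 38, 17]


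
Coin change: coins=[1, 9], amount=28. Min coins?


dp[0]=0; dp[i]=1+min(dp[i-c] for c in coins)
...dp[23]=7, dp[24]=8, dp[25]=9, dp[26]=10, dp[27]=3, dp[28]=4
Minimum coins for 28 = 4


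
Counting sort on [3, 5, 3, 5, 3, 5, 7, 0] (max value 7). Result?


Count array: [1, 0, 0, 3, 0, 3, 0, 1]
Reconstruct: [0, 3, 3, 3, 5, 5, 5, 7]


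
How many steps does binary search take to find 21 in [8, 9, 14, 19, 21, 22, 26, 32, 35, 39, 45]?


Search for 21:
[0,10] mid=5 arr[5]=22
[0,4] mid=2 arr[2]=14
[3,4] mid=3 arr[3]=19
[4,4] mid=4 arr[4]=21
Total: 4 comparisons


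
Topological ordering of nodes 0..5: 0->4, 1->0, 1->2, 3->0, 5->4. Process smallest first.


Kahn's algorithm, process smallest node first
Order: [1, 2, 3, 0, 5, 4]


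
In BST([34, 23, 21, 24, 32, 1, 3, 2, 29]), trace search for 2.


BST root = 34
Search for 2: compare at each node
Path: [34, 23, 21, 1, 3, 2]


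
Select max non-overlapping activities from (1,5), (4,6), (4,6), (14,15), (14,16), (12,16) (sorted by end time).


Greedy: pick earliest-ending, then skip overlaps.
Selected (2 activities): [(1, 5), (14, 15)]


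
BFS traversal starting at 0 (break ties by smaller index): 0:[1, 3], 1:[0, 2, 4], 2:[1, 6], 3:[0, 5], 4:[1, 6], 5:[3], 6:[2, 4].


BFS queue: start with [0]
Visit order: [0, 1, 3, 2, 4, 5, 6]


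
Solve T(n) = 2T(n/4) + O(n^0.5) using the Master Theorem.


a=2, b=4, c=0.5. log_4(2)=0.5 = c=0.5. Case 2: O(n^c log n) = O(sqrt(n) log n)
Complexity: O(sqrt(n) log n)


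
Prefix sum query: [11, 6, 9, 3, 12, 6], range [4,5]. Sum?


Prefix sums: [0, 11, 17, 26, 29, 41, 47]
Sum[4..5] = prefix[6] - prefix[4] = 47 - 29 = 18


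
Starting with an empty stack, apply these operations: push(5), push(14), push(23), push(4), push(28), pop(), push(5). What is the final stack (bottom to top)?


push(5) -> [5]
push(14) -> [5, 14]
push(23) -> [5, 14, 23]
push(4) -> [5, 14, 23, 4]
push(28) -> [5, 14, 23, 4, 28]
pop() returns 28 -> [5, 14, 23, 4]
push(5) -> [5, 14, 23, 4, 5]
Final stack (bottom to top): [5, 14, 23, 4, 5]


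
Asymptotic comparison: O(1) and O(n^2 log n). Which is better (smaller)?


constant grows slower than n^2 log n
O(1) is asymptotically smaller; O(n^2 log n) grows faster


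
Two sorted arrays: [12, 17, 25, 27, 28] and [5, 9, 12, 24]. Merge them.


Compare heads, take smaller each step.
Merged: [5, 9, 12, 12, 17, 24, 25, 27, 28]


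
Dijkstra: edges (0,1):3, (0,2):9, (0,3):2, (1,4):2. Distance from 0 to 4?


Dijkstra from 0:
Distances: {0: 0, 1: 3, 2: 9, 3: 2, 4: 5}
Shortest distance to 4 = 5, path = [0, 1, 4]


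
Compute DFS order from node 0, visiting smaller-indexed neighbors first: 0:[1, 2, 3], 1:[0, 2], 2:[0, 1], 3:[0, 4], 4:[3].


DFS stack-based: start with [0]
Visit order: [0, 1, 2, 3, 4]


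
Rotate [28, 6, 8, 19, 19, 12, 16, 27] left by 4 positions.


Left rotate by 4: [19, 12, 16, 27, 28, 6, 8, 19]


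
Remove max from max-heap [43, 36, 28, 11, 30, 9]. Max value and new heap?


Max = 43
Replace root with last, heapify down
Resulting heap: [36, 30, 28, 11, 9]


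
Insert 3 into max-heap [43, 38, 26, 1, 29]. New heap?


Append 3: [43, 38, 26, 1, 29, 3]
Bubble up: no swaps needed
Result: [43, 38, 26, 1, 29, 3]


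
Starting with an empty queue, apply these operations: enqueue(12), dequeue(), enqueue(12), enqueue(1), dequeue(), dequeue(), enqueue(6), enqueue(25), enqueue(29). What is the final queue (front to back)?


enqueue(12) -> [12]
dequeue() returns 12 -> []
enqueue(12) -> [12]
enqueue(1) -> [12, 1]
dequeue() returns 12 -> [1]
dequeue() returns 1 -> []
enqueue(6) -> [6]
enqueue(25) -> [6, 25]
enqueue(29) -> [6, 25, 29]
Final queue (front to back): [6, 25, 29]


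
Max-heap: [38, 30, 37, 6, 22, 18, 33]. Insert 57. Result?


Append 57: [38, 30, 37, 6, 22, 18, 33, 57]
Bubble up: swap idx 7(57) with idx 3(6); swap idx 3(57) with idx 1(30); swap idx 1(57) with idx 0(38)
Result: [57, 38, 37, 30, 22, 18, 33, 6]


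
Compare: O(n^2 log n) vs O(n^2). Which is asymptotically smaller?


quadratic grows slower than n^2 log n
O(n^2) is asymptotically smaller; O(n^2 log n) grows faster


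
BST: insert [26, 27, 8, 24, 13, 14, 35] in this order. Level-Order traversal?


Root = 26; build tree by BST insertion.
Level-Order traversal: [26, 8, 27, 24, 35, 13, 14]


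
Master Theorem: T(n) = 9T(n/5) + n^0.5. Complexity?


a=9, b=5, c=0.5. log_5(9)=1.365 > c=0.5. Case 1: O(n^log_b(a)) = O(n^1.365)
Complexity: O(n^1.365)


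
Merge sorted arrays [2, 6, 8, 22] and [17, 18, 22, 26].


Compare heads, take smaller each step.
Merged: [2, 6, 8, 17, 18, 22, 22, 26]


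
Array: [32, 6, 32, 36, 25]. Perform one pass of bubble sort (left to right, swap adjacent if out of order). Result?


After one pass: [6, 32, 32, 25, 36]


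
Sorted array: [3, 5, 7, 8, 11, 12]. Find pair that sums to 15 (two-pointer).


Two pointers: lo=0, hi=5
Found pair: (3, 12) summing to 15


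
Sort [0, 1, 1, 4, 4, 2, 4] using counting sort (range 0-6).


Count array: [1, 2, 1, 0, 3, 0, 0]
Reconstruct: [0, 1, 1, 2, 4, 4, 4]


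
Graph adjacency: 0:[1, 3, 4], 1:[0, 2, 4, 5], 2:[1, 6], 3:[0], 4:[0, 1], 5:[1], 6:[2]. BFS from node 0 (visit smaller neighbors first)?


BFS queue: start with [0]
Visit order: [0, 1, 3, 4, 2, 5, 6]


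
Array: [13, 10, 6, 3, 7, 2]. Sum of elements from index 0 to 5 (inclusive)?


Prefix sums: [0, 13, 23, 29, 32, 39, 41]
Sum[0..5] = prefix[6] - prefix[0] = 41 - 0 = 41


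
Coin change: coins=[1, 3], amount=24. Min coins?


dp[0]=0; dp[i]=1+min(dp[i-c] for c in coins)
...dp[19]=7, dp[20]=8, dp[21]=7, dp[22]=8, dp[23]=9, dp[24]=8
Minimum coins for 24 = 8


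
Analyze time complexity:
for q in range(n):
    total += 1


Per nesting level: O(n) = O(n)
Complexity: O(n)


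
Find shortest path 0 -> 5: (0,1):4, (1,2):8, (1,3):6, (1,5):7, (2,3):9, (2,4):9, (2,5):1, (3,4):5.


Dijkstra from 0:
Distances: {0: 0, 1: 4, 2: 12, 3: 10, 4: 15, 5: 11}
Shortest distance to 5 = 11, path = [0, 1, 5]


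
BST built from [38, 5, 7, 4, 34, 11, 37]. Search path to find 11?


BST root = 38
Search for 11: compare at each node
Path: [38, 5, 7, 34, 11]


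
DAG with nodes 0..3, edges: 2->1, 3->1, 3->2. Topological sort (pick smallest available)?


Kahn's algorithm, process smallest node first
Order: [0, 3, 2, 1]


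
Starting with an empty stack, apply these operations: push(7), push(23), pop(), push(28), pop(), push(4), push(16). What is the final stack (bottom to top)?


push(7) -> [7]
push(23) -> [7, 23]
pop() returns 23 -> [7]
push(28) -> [7, 28]
pop() returns 28 -> [7]
push(4) -> [7, 4]
push(16) -> [7, 4, 16]
Final stack (bottom to top): [7, 4, 16]


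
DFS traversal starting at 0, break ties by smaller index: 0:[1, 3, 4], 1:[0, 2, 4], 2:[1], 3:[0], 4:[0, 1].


DFS stack-based: start with [0]
Visit order: [0, 1, 2, 4, 3]


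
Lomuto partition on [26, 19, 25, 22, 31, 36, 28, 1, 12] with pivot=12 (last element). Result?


Elements <= 12 go left of pivot.
Result: [1, 12, 25, 22, 31, 36, 28, 26, 19], pivot at index 1


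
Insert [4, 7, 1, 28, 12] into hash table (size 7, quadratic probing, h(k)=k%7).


Insertions: 4->slot 4; 7->slot 0; 1->slot 1; 28->slot 2; 12->slot 5
Table: [7, 1, 28, None, 4, 12, None]


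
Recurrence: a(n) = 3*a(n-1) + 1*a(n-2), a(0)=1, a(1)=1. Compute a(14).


Build bottom-up:
...a(12)=608761, a(13)=2010601, a(14)=3*2010601+1*608761=6640564


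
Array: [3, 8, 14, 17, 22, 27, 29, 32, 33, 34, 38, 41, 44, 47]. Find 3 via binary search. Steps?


Search for 3:
[0,13] mid=6 arr[6]=29
[0,5] mid=2 arr[2]=14
[0,1] mid=0 arr[0]=3
Total: 3 comparisons


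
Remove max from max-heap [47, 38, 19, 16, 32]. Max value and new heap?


Max = 47
Replace root with last, heapify down
Resulting heap: [38, 32, 19, 16]


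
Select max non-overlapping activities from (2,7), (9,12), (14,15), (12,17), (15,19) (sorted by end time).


Greedy: pick earliest-ending, then skip overlaps.
Selected (4 activities): [(2, 7), (9, 12), (14, 15), (15, 19)]


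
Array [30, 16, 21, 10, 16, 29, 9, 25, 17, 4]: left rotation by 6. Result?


Left rotate by 6: [9, 25, 17, 4, 30, 16, 21, 10, 16, 29]


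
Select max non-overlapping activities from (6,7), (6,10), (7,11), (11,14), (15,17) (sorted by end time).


Greedy: pick earliest-ending, then skip overlaps.
Selected (4 activities): [(6, 7), (7, 11), (11, 14), (15, 17)]


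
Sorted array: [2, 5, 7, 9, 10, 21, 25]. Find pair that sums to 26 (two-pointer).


Two pointers: lo=0, hi=6
Found pair: (5, 21) summing to 26


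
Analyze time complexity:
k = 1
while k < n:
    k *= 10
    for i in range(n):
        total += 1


Per nesting level: O(log n) * O(n) = O(n log n)
Complexity: O(n log n)


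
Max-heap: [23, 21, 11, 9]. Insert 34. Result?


Append 34: [23, 21, 11, 9, 34]
Bubble up: swap idx 4(34) with idx 1(21); swap idx 1(34) with idx 0(23)
Result: [34, 23, 11, 9, 21]


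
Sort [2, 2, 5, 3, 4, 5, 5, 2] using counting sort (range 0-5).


Count array: [0, 0, 3, 1, 1, 3]
Reconstruct: [2, 2, 2, 3, 4, 5, 5, 5]


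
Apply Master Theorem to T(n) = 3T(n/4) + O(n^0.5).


a=3, b=4, c=0.5. log_4(3)=0.792 > c=0.5. Case 1: O(n^log_b(a)) = O(n^0.792)
Complexity: O(n^0.792)


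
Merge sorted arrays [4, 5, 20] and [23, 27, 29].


Compare heads, take smaller each step.
Merged: [4, 5, 20, 23, 27, 29]


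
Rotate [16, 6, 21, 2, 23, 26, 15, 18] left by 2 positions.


Left rotate by 2: [21, 2, 23, 26, 15, 18, 16, 6]


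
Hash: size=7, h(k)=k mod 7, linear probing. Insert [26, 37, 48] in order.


Insertions: 26->slot 5; 37->slot 2; 48->slot 6
Table: [None, None, 37, None, None, 26, 48]


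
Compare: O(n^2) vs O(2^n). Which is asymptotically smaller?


quadratic grows slower than exponential
O(n^2) is asymptotically smaller; O(2^n) grows faster


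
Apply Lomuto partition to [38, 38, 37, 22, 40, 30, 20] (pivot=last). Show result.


Elements <= 20 go left of pivot.
Result: [20, 38, 37, 22, 40, 30, 38], pivot at index 0


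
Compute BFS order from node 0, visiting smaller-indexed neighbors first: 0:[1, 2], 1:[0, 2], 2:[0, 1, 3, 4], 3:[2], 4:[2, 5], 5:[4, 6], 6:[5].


BFS queue: start with [0]
Visit order: [0, 1, 2, 3, 4, 5, 6]


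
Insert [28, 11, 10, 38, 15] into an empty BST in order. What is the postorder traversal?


Root = 28; build tree by BST insertion.
Postorder traversal: [10, 15, 11, 38, 28]


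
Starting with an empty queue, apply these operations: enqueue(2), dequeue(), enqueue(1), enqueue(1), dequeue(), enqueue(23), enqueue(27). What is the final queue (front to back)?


enqueue(2) -> [2]
dequeue() returns 2 -> []
enqueue(1) -> [1]
enqueue(1) -> [1, 1]
dequeue() returns 1 -> [1]
enqueue(23) -> [1, 23]
enqueue(27) -> [1, 23, 27]
Final queue (front to back): [1, 23, 27]


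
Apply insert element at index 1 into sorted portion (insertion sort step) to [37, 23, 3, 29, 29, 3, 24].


After one pass: [23, 37, 3, 29, 29, 3, 24]


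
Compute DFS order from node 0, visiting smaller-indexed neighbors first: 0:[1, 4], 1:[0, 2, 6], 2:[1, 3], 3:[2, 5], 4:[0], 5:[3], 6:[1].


DFS stack-based: start with [0]
Visit order: [0, 1, 2, 3, 5, 6, 4]


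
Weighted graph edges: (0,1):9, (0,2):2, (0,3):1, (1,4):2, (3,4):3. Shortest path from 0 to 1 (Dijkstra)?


Dijkstra from 0:
Distances: {0: 0, 1: 6, 2: 2, 3: 1, 4: 4}
Shortest distance to 1 = 6, path = [0, 3, 4, 1]


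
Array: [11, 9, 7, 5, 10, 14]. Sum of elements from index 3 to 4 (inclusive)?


Prefix sums: [0, 11, 20, 27, 32, 42, 56]
Sum[3..4] = prefix[5] - prefix[3] = 42 - 27 = 15


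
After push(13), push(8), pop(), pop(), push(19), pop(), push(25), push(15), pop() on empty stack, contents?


push(13) -> [13]
push(8) -> [13, 8]
pop() returns 8 -> [13]
pop() returns 13 -> []
push(19) -> [19]
pop() returns 19 -> []
push(25) -> [25]
push(15) -> [25, 15]
pop() returns 15 -> [25]
Final stack (bottom to top): [25]


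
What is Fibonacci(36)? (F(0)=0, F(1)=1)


F(n)=F(n-1)+F(n-2)
...F(34)=5702887, F(35)=9227465, F(36)=14930352


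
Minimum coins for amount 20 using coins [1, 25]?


dp[0]=0; dp[i]=1+min(dp[i-c] for c in coins)
...dp[15]=15, dp[16]=16, dp[17]=17, dp[18]=18, dp[19]=19, dp[20]=20
Minimum coins for 20 = 20


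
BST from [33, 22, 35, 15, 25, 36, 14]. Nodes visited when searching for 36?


BST root = 33
Search for 36: compare at each node
Path: [33, 35, 36]


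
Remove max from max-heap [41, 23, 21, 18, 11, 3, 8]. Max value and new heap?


Max = 41
Replace root with last, heapify down
Resulting heap: [23, 18, 21, 8, 11, 3]


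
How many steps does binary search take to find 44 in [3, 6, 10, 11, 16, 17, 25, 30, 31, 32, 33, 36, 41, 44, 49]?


Search for 44:
[0,14] mid=7 arr[7]=30
[8,14] mid=11 arr[11]=36
[12,14] mid=13 arr[13]=44
Total: 3 comparisons


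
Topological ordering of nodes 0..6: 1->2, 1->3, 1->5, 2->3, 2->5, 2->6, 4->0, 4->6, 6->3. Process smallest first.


Kahn's algorithm, process smallest node first
Order: [1, 2, 4, 0, 5, 6, 3]


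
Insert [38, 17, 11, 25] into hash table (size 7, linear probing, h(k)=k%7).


Insertions: 38->slot 3; 17->slot 4; 11->slot 5; 25->slot 6
Table: [None, None, None, 38, 17, 11, 25]


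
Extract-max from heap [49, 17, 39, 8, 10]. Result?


Max = 49
Replace root with last, heapify down
Resulting heap: [39, 17, 10, 8]


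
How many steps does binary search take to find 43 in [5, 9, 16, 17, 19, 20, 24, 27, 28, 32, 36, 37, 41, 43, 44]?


Search for 43:
[0,14] mid=7 arr[7]=27
[8,14] mid=11 arr[11]=37
[12,14] mid=13 arr[13]=43
Total: 3 comparisons


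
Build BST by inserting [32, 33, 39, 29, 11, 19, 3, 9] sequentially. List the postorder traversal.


Root = 32; build tree by BST insertion.
Postorder traversal: [9, 3, 19, 11, 29, 39, 33, 32]


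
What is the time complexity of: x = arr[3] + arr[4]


Analysis: constant-time operation, no loop
Complexity: O(1)


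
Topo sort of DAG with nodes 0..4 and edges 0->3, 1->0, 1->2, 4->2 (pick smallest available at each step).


Kahn's algorithm, process smallest node first
Order: [1, 0, 3, 4, 2]


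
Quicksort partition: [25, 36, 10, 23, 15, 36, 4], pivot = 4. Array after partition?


Elements <= 4 go left of pivot.
Result: [4, 36, 10, 23, 15, 36, 25], pivot at index 0


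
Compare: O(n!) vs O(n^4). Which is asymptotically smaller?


quartic grows slower than factorial
O(n^4) is asymptotically smaller; O(n!) grows faster


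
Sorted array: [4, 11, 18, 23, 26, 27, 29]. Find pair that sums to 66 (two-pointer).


Two pointers: lo=0, hi=6
No pair sums to 66


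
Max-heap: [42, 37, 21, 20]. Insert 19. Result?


Append 19: [42, 37, 21, 20, 19]
Bubble up: no swaps needed
Result: [42, 37, 21, 20, 19]


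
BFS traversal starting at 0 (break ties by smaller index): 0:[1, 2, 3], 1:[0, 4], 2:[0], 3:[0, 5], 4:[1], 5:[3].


BFS queue: start with [0]
Visit order: [0, 1, 2, 3, 4, 5]


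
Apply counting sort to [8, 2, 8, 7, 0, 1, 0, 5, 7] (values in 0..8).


Count array: [2, 1, 1, 0, 0, 1, 0, 2, 2]
Reconstruct: [0, 0, 1, 2, 5, 7, 7, 8, 8]


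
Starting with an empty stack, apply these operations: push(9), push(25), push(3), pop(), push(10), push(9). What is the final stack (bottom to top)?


push(9) -> [9]
push(25) -> [9, 25]
push(3) -> [9, 25, 3]
pop() returns 3 -> [9, 25]
push(10) -> [9, 25, 10]
push(9) -> [9, 25, 10, 9]
Final stack (bottom to top): [9, 25, 10, 9]


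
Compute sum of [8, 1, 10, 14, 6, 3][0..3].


Prefix sums: [0, 8, 9, 19, 33, 39, 42]
Sum[0..3] = prefix[4] - prefix[0] = 33 - 0 = 33


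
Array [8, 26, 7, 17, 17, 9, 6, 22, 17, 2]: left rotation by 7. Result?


Left rotate by 7: [22, 17, 2, 8, 26, 7, 17, 17, 9, 6]


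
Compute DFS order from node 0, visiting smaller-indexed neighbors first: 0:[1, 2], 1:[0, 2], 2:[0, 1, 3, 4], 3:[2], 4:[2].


DFS stack-based: start with [0]
Visit order: [0, 1, 2, 3, 4]


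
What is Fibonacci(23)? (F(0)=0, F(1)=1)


F(n)=F(n-1)+F(n-2)
...F(21)=10946, F(22)=17711, F(23)=28657


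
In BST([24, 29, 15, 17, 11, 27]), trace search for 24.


BST root = 24
Search for 24: compare at each node
Path: [24]


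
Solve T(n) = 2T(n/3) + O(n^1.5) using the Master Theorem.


a=2, b=3, c=1.5. log_3(2)=0.631 < c=1.5. Case 3: O(n^c) = O(n^1.500)
Complexity: O(n^1.500)


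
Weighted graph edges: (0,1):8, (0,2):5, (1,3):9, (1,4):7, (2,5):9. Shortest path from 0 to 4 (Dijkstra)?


Dijkstra from 0:
Distances: {0: 0, 1: 8, 2: 5, 3: 17, 4: 15, 5: 14}
Shortest distance to 4 = 15, path = [0, 1, 4]


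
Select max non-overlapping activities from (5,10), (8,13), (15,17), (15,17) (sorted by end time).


Greedy: pick earliest-ending, then skip overlaps.
Selected (2 activities): [(5, 10), (15, 17)]


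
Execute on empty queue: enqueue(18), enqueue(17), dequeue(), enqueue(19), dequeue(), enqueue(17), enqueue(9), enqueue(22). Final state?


enqueue(18) -> [18]
enqueue(17) -> [18, 17]
dequeue() returns 18 -> [17]
enqueue(19) -> [17, 19]
dequeue() returns 17 -> [19]
enqueue(17) -> [19, 17]
enqueue(9) -> [19, 17, 9]
enqueue(22) -> [19, 17, 9, 22]
Final queue (front to back): [19, 17, 9, 22]


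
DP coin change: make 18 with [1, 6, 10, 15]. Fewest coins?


dp[0]=0; dp[i]=1+min(dp[i-c] for c in coins)
...dp[13]=3, dp[14]=4, dp[15]=1, dp[16]=2, dp[17]=3, dp[18]=3
Minimum coins for 18 = 3


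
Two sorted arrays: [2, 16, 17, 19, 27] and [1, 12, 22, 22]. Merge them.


Compare heads, take smaller each step.
Merged: [1, 2, 12, 16, 17, 19, 22, 22, 27]


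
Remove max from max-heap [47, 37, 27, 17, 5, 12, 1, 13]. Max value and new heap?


Max = 47
Replace root with last, heapify down
Resulting heap: [37, 17, 27, 13, 5, 12, 1]


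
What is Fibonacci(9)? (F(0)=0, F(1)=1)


F(n)=F(n-1)+F(n-2)
...F(7)=13, F(8)=21, F(9)=34


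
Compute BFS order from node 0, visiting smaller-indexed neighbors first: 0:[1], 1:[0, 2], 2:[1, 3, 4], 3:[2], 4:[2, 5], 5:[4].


BFS queue: start with [0]
Visit order: [0, 1, 2, 3, 4, 5]


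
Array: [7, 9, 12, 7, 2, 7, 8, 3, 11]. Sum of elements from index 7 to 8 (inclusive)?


Prefix sums: [0, 7, 16, 28, 35, 37, 44, 52, 55, 66]
Sum[7..8] = prefix[9] - prefix[7] = 66 - 52 = 14


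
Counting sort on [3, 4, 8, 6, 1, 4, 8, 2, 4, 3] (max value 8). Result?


Count array: [0, 1, 1, 2, 3, 0, 1, 0, 2]
Reconstruct: [1, 2, 3, 3, 4, 4, 4, 6, 8, 8]


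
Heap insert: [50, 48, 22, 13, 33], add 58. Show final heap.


Append 58: [50, 48, 22, 13, 33, 58]
Bubble up: swap idx 5(58) with idx 2(22); swap idx 2(58) with idx 0(50)
Result: [58, 48, 50, 13, 33, 22]


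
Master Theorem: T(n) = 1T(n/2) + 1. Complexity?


a=1, b=2, c=0. log_2(1)=0 = c=0. Case 2: O(n^c log n) = O(log n)
Complexity: O(log n)


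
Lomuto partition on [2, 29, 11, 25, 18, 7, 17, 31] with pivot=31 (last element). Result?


Elements <= 31 go left of pivot.
Result: [2, 29, 11, 25, 18, 7, 17, 31], pivot at index 7


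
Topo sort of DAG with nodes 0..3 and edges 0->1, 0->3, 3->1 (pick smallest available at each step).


Kahn's algorithm, process smallest node first
Order: [0, 2, 3, 1]


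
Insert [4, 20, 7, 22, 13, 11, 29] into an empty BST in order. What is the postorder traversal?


Root = 4; build tree by BST insertion.
Postorder traversal: [11, 13, 7, 29, 22, 20, 4]


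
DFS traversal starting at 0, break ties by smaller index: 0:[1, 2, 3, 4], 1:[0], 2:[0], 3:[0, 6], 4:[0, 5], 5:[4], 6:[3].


DFS stack-based: start with [0]
Visit order: [0, 1, 2, 3, 6, 4, 5]


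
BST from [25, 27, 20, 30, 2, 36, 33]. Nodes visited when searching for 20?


BST root = 25
Search for 20: compare at each node
Path: [25, 20]


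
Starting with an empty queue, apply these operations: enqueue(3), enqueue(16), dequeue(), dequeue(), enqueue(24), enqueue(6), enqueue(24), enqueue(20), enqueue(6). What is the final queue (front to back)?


enqueue(3) -> [3]
enqueue(16) -> [3, 16]
dequeue() returns 3 -> [16]
dequeue() returns 16 -> []
enqueue(24) -> [24]
enqueue(6) -> [24, 6]
enqueue(24) -> [24, 6, 24]
enqueue(20) -> [24, 6, 24, 20]
enqueue(6) -> [24, 6, 24, 20, 6]
Final queue (front to back): [24, 6, 24, 20, 6]


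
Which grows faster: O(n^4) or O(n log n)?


linearithmic grows slower than quartic
O(n log n) is asymptotically smaller; O(n^4) grows faster


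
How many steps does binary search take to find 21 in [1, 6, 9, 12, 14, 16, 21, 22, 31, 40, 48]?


Search for 21:
[0,10] mid=5 arr[5]=16
[6,10] mid=8 arr[8]=31
[6,7] mid=6 arr[6]=21
Total: 3 comparisons


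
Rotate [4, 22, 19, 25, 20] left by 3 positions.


Left rotate by 3: [25, 20, 4, 22, 19]


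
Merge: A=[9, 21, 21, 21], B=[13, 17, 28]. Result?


Compare heads, take smaller each step.
Merged: [9, 13, 17, 21, 21, 21, 28]


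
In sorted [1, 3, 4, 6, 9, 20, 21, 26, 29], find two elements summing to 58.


Two pointers: lo=0, hi=8
No pair sums to 58


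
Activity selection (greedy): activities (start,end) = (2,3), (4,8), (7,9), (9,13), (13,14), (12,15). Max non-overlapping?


Greedy: pick earliest-ending, then skip overlaps.
Selected (4 activities): [(2, 3), (4, 8), (9, 13), (13, 14)]


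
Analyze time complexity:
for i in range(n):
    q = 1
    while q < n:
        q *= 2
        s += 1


Per nesting level: O(n) * O(log n) = O(n log n)
Complexity: O(n log n)


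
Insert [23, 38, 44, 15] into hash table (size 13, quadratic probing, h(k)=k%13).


Insertions: 23->slot 10; 38->slot 12; 44->slot 5; 15->slot 2
Table: [None, None, 15, None, None, 44, None, None, None, None, 23, None, 38]


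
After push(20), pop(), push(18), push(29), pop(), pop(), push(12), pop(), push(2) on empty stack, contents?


push(20) -> [20]
pop() returns 20 -> []
push(18) -> [18]
push(29) -> [18, 29]
pop() returns 29 -> [18]
pop() returns 18 -> []
push(12) -> [12]
pop() returns 12 -> []
push(2) -> [2]
Final stack (bottom to top): [2]


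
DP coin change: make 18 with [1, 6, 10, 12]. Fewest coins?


dp[0]=0; dp[i]=1+min(dp[i-c] for c in coins)
...dp[13]=2, dp[14]=3, dp[15]=4, dp[16]=2, dp[17]=3, dp[18]=2
Minimum coins for 18 = 2


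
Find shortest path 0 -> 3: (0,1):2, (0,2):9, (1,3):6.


Dijkstra from 0:
Distances: {0: 0, 1: 2, 2: 9, 3: 8}
Shortest distance to 3 = 8, path = [0, 1, 3]


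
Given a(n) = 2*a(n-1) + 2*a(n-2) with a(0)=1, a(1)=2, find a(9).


Build bottom-up:
...a(7)=896, a(8)=2448, a(9)=2*2448+2*896=6688


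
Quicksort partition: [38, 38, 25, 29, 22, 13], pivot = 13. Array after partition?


Elements <= 13 go left of pivot.
Result: [13, 38, 25, 29, 22, 38], pivot at index 0


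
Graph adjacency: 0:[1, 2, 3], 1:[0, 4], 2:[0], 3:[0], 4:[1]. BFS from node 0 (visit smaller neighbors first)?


BFS queue: start with [0]
Visit order: [0, 1, 2, 3, 4]


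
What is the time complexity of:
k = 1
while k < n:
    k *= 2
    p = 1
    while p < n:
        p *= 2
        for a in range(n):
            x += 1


Per nesting level: O(log n) * O(log n) * O(n) = O(n (log n)^2)
Complexity: O(n (log n)^2)


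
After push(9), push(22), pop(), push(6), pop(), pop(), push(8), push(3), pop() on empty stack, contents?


push(9) -> [9]
push(22) -> [9, 22]
pop() returns 22 -> [9]
push(6) -> [9, 6]
pop() returns 6 -> [9]
pop() returns 9 -> []
push(8) -> [8]
push(3) -> [8, 3]
pop() returns 3 -> [8]
Final stack (bottom to top): [8]


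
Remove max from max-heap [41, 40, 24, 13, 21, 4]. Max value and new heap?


Max = 41
Replace root with last, heapify down
Resulting heap: [40, 21, 24, 13, 4]


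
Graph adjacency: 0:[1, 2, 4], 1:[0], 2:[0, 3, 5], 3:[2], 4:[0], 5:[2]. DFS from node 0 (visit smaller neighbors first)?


DFS stack-based: start with [0]
Visit order: [0, 1, 2, 3, 5, 4]


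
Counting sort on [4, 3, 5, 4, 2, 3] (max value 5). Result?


Count array: [0, 0, 1, 2, 2, 1]
Reconstruct: [2, 3, 3, 4, 4, 5]


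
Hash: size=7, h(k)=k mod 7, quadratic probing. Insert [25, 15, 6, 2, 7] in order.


Insertions: 25->slot 4; 15->slot 1; 6->slot 6; 2->slot 2; 7->slot 0
Table: [7, 15, 2, None, 25, None, 6]


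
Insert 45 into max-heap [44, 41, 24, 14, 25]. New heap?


Append 45: [44, 41, 24, 14, 25, 45]
Bubble up: swap idx 5(45) with idx 2(24); swap idx 2(45) with idx 0(44)
Result: [45, 41, 44, 14, 25, 24]


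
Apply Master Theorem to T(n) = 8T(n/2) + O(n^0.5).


a=8, b=2, c=0.5. log_2(8)=3 > c=0.5. Case 1: O(n^log_b(a)) = O(n^3)
Complexity: O(n^3)


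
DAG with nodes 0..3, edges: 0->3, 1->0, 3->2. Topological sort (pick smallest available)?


Kahn's algorithm, process smallest node first
Order: [1, 0, 3, 2]
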